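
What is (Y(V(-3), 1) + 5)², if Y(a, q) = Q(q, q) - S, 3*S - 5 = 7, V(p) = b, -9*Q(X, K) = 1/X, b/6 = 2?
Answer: 64/81 ≈ 0.79012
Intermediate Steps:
b = 12 (b = 6*2 = 12)
Q(X, K) = -1/(9*X)
V(p) = 12
S = 4 (S = 5/3 + (⅓)*7 = 5/3 + 7/3 = 4)
Y(a, q) = -4 - 1/(9*q) (Y(a, q) = -1/(9*q) - 1*4 = -1/(9*q) - 4 = -4 - 1/(9*q))
(Y(V(-3), 1) + 5)² = ((-4 - ⅑/1) + 5)² = ((-4 - ⅑*1) + 5)² = ((-4 - ⅑) + 5)² = (-37/9 + 5)² = (8/9)² = 64/81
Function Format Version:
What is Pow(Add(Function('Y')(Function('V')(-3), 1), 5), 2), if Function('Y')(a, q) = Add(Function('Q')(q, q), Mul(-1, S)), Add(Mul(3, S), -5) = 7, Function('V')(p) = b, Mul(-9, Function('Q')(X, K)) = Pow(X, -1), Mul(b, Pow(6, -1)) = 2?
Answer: Rational(64, 81) ≈ 0.79012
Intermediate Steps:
b = 12 (b = Mul(6, 2) = 12)
Function('Q')(X, K) = Mul(Rational(-1, 9), Pow(X, -1))
Function('V')(p) = 12
S = 4 (S = Add(Rational(5, 3), Mul(Rational(1, 3), 7)) = Add(Rational(5, 3), Rational(7, 3)) = 4)
Function('Y')(a, q) = Add(-4, Mul(Rational(-1, 9), Pow(q, -1))) (Function('Y')(a, q) = Add(Mul(Rational(-1, 9), Pow(q, -1)), Mul(-1, 4)) = Add(Mul(Rational(-1, 9), Pow(q, -1)), -4) = Add(-4, Mul(Rational(-1, 9), Pow(q, -1))))
Pow(Add(Function('Y')(Function('V')(-3), 1), 5), 2) = Pow(Add(Add(-4, Mul(Rational(-1, 9), Pow(1, -1))), 5), 2) = Pow(Add(Add(-4, Mul(Rational(-1, 9), 1)), 5), 2) = Pow(Add(Add(-4, Rational(-1, 9)), 5), 2) = Pow(Add(Rational(-37, 9), 5), 2) = Pow(Rational(8, 9), 2) = Rational(64, 81)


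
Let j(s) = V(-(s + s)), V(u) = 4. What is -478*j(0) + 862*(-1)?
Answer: -2774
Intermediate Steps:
j(s) = 4
-478*j(0) + 862*(-1) = -478*4 + 862*(-1) = -1912 - 862 = -2774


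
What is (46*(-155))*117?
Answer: -834210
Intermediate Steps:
(46*(-155))*117 = -7130*117 = -834210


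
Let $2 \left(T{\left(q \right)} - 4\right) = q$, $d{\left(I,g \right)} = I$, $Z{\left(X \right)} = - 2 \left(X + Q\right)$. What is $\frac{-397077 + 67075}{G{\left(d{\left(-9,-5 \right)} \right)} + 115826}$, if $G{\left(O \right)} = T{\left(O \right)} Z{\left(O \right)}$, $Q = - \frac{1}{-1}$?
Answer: $- \frac{165001}{57909} \approx -2.8493$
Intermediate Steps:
$Q = 1$ ($Q = \left(-1\right) \left(-1\right) = 1$)
$Z{\left(X \right)} = -2 - 2 X$ ($Z{\left(X \right)} = - 2 \left(X + 1\right) = - 2 \left(1 + X\right) = -2 - 2 X$)
$T{\left(q \right)} = 4 + \frac{q}{2}$
$G{\left(O \right)} = \left(-2 - 2 O\right) \left(4 + \frac{O}{2}\right)$ ($G{\left(O \right)} = \left(4 + \frac{O}{2}\right) \left(-2 - 2 O\right) = \left(-2 - 2 O\right) \left(4 + \frac{O}{2}\right)$)
$\frac{-397077 + 67075}{G{\left(d{\left(-9,-5 \right)} \right)} + 115826} = \frac{-397077 + 67075}{- \left(1 - 9\right) \left(8 - 9\right) + 115826} = - \frac{330002}{\left(-1\right) \left(-8\right) \left(-1\right) + 115826} = - \frac{330002}{-8 + 115826} = - \frac{330002}{115818} = \left(-330002\right) \frac{1}{115818} = - \frac{165001}{57909}$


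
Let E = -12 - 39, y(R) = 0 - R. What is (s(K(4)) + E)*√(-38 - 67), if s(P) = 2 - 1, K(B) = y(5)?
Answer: -50*I*√105 ≈ -512.35*I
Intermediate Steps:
y(R) = -R
K(B) = -5 (K(B) = -1*5 = -5)
E = -51
s(P) = 1
(s(K(4)) + E)*√(-38 - 67) = (1 - 51)*√(-38 - 67) = -50*I*√105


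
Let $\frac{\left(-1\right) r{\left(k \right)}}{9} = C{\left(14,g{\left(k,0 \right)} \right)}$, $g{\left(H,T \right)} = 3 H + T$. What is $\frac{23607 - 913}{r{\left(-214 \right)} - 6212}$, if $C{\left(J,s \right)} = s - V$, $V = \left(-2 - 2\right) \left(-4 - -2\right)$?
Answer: $- \frac{11347}{181} \approx -62.691$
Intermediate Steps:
$V = 8$ ($V = - 4 \left(-4 + 2\right) = \left(-4\right) \left(-2\right) = 8$)
$g{\left(H,T \right)} = T + 3 H$
$C{\left(J,s \right)} = -8 + s$ ($C{\left(J,s \right)} = s - 8 = -8 + s$)
$r{\left(k \right)} = 72 - 27 k$ ($r{\left(k \right)} = - 9 \left(-8 + \left(0 + 3 k\right)\right) = - 9 \left(-8 + 3 k\right) = 72 - 27 k$)
$\frac{23607 - 913}{r{\left(-214 \right)} - 6212} = \frac{23607 - 913}{\left(72 - -5778\right) - 6212} = \frac{22694}{\left(72 + 5778\right) - 6212} = \frac{22694}{5850 - 6212} = \frac{22694}{-362} = 22694 \left(- \frac{1}{362}\right) = - \frac{11347}{181}$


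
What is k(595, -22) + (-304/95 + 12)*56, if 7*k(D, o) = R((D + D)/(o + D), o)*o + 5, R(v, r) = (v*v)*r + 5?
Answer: 1273943981/1641645 ≈ 776.02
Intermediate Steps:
R(v, r) = 5 + r*v**2 (R(v, r) = v**2*r + 5 = r*v**2 + 5 = 5 + r*v**2)
k(D, o) = 5/7 + o*(5 + 4*o*D**2/(D + o)**2)/7 (k(D, o) = ((5 + o*((D + D)/(o + D))**2)*o + 5)/7 = ((5 + o*((2*D)/(D + o))**2)*o + 5)/7 = ((5 + o*(2*D/(D + o))**2)*o + 5)/7 = ((5 + o*(4*D**2/(D + o)**2))*o + 5)/7 = ((5 + 4*o*D**2/(D + o)**2)*o + 5)/7 = (o*(5 + 4*o*D**2/(D + o)**2) + 5)/7 = (5 + o*(5 + 4*o*D**2/(D + o)**2))/7 = 5/7 + o*(5 + 4*o*D**2/(D + o)**2)/7)
k(595, -22) + (-304/95 + 12)*56 = (5/7 + (5/7)*(-22) + (4/7)*595**2*(-22)**2/(595 - 22)**2) + (-304/95 + 12)*56 = (5/7 - 110/7 + (4/7)*354025*484/573**2) + (-304*1/95 + 12)*56 = (5/7 - 110/7 + (4/7)*354025*484*(1/328329)) + (-16/5 + 12)*56 = (5/7 - 110/7 + 97913200/328329) + (44/5)*56 = 92988265/328329 + 2464/5 = 1273943981/1641645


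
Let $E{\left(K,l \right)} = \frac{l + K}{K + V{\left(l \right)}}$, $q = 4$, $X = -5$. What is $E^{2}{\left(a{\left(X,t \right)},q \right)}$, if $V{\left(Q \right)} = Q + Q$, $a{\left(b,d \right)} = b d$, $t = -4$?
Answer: $\frac{36}{49} \approx 0.73469$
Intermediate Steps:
$V{\left(Q \right)} = 2 Q$
$E{\left(K,l \right)} = \frac{K + l}{K + 2 l}$ ($E{\left(K,l \right)} = \frac{l + K}{K + 2 l} = \frac{K + l}{K + 2 l}$)
$E^{2}{\left(a{\left(X,t \right)},q \right)} = \left(\frac{\left(-5\right) \left(-4\right) + 4}{\left(-5\right) \left(-4\right) + 2 \cdot 4}\right)^{2} = \left(\frac{20 + 4}{20 + 8}\right)^{2} = \left(\frac{1}{28} \cdot 24\right)^{2} = \left(\frac{6}{7}\right)^{2} = \frac{36}{49}$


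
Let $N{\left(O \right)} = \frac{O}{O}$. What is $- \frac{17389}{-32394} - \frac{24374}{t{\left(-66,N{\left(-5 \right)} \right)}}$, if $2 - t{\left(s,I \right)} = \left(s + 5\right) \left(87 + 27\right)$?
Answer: $- \frac{83576684}{28166583} \approx -2.9672$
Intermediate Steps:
$N{\left(O \right)} = 1$
$t{\left(s,I \right)} = -568 - 114 s$ ($t{\left(s,I \right)} = 2 - \left(s + 5\right) \left(87 + 27\right) = 2 - \left(5 + s\right) 114 = 2 - \left(570 + 114 s\right) = -568 - 114 s$)
$- \frac{17389}{-32394} - \frac{24374}{t{\left(-66,N{\left(-5 \right)} \right)}} = - \frac{17389}{-32394} - \frac{24374}{-568 - -7524} = \left(-17389\right) \left(- \frac{1}{32394}\right) - \frac{24374}{-568 + 7524} = \frac{17389}{32394} - \frac{24374}{6956} = \frac{17389}{32394} - \frac{12187}{3478} = - \frac{83576684}{28166583}$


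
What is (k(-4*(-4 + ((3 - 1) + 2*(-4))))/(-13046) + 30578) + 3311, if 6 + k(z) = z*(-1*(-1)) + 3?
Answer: 442115857/13046 ≈ 33889.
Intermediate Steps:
k(z) = -3 + z (k(z) = -6 + (z*(-1*(-1)) + 3) = -6 + (z*1 + 3) = -6 + (z + 3) = -6 + (3 + z) = -3 + z)
(k(-4*(-4 + ((3 - 1) + 2*(-4))))/(-13046) + 30578) + 3311 = ((-3 - 4*(-4 + ((3 - 1) + 2*(-4))))/(-13046) + 30578) + 3311 = ((-3 - 4*(-4 + (2 - 8)))*(-1/13046) + 30578) + 3311 = ((-3 - 4*(-4 - 6))*(-1/13046) + 30578) + 3311 = ((-3 - 4*(-10))*(-1/13046) + 30578) + 3311 = ((-3 + 40)*(-1/13046) + 30578) + 3311 = (37*(-1/13046) + 30578) + 3311 = (-37/13046 + 30578) + 3311 = 398920551/13046 + 3311 = 442115857/13046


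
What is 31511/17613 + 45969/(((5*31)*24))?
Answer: 308957639/21840120 ≈ 14.146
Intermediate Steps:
31511/17613 + 45969/(((5*31)*24)) = 31511*(1/17613) + 45969/((155*24)) = 31511/17613 + 45969/3720 = 31511/17613 + 45969*(1/3720) = 31511/17613 + 15323/1240 = 308957639/21840120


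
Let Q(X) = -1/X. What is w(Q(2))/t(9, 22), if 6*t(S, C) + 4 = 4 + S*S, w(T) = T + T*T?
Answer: -1/54 ≈ -0.018519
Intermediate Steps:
w(T) = T + T²
t(S, C) = S²/6 (t(S, C) = -⅔ + (4 + S*S)/6 = -⅔ + (4 + S²)/6 = -⅔ + (⅔ + S²/6) = S²/6)
w(Q(2))/t(9, 22) = ((-1/2)*(1 - 1/2))/(((⅙)*9²)) = ((-1*½)*(1 - 1*½))/(((⅙)*81)) = (-(1 - ½)/2)/(27/2) = -½*½*(2/27) = -¼*2/27 = -1/54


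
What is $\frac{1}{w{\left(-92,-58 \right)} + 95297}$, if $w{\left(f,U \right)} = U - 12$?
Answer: $\frac{1}{95227} \approx 1.0501 \cdot 10^{-5}$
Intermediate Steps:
$w{\left(f,U \right)} = -12 + U$ ($w{\left(f,U \right)} = U - 12 = -12 + U$)
$\frac{1}{w{\left(-92,-58 \right)} + 95297} = \frac{1}{\left(-12 - 58\right) + 95297} = \frac{1}{-70 + 95297} = \frac{1}{95227}$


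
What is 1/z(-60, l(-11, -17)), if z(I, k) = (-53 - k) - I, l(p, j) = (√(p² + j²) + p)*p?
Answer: 57/18307 + 11*√410/36614 ≈ 0.0091968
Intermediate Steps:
l(p, j) = p*(p + √(j² + p²)) (l(p, j) = (√(j² + p²) + p)*p = (p + √(j² + p²))*p = p*(p + √(j² + p²)))
z(I, k) = -53 - I - k
1/z(-60, l(-11, -17)) = 1/(-53 - 1*(-60) - (-11)*(-11 + √((-17)² + (-11)²))) = 1/(-53 + 60 - (-11)*(-11 + √(289 + 121))) = 1/(-53 + 60 - (-11)*(-11 + √410)) = 1/(-53 + 60 - (121 - 11*√410)) = 1/(-53 + 60 + (-121 + 11*√410)) = 1/(-114 + 11*√410)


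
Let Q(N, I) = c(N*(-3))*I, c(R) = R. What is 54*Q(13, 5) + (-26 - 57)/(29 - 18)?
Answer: -115913/11 ≈ -10538.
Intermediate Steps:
Q(N, I) = -3*I*N (Q(N, I) = (N*(-3))*I = (-3*N)*I = -3*I*N)
54*Q(13, 5) + (-26 - 57)/(29 - 18) = 54*(-3*5*13) + (-26 - 57)/(29 - 18) = 54*(-195) - 83/11 = -10530 - 83*1/11 = -10530 - 83/11 = -115913/11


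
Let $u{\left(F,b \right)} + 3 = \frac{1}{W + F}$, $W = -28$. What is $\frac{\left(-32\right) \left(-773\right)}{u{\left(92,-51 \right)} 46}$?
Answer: $- \frac{791552}{4393} \approx -180.18$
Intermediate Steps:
$u{\left(F,b \right)} = -3 + \frac{1}{-28 + F}$
$\frac{\left(-32\right) \left(-773\right)}{u{\left(92,-51 \right)} 46} = \frac{\left(-32\right) \left(-773\right)}{\frac{85 - 276}{-28 + 92} \cdot 46} = \frac{24736}{\frac{85 - 276}{64} \cdot 46} = \frac{24736}{\frac{1}{64} \left(-191\right) 46} = \frac{24736}{\left(- \frac{191}{64}\right) 46} = \frac{24736}{- \frac{4393}{32}} = 24736 \left(- \frac{32}{4393}\right) = - \frac{791552}{4393}$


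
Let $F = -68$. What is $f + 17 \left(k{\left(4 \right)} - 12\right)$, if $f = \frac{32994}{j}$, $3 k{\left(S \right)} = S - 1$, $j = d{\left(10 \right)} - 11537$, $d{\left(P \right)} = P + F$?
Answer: $- \frac{733753}{3865} \approx -189.85$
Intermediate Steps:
$d{\left(P \right)} = -68 + P$ ($d{\left(P \right)} = P - 68 = -68 + P$)
$j = -11595$ ($j = \left(-68 + 10\right) - 11537 = -58 - 11537 = -11595$)
$k{\left(S \right)} = - \frac{1}{3} + \frac{S}{3}$ ($k{\left(S \right)} = \frac{S - 1}{3} = \frac{-1 + S}{3} = - \frac{1}{3} + \frac{S}{3}$)
$f = - \frac{10998}{3865}$ ($f = \frac{32994}{-11595} = 32994 \left(- \frac{1}{11595}\right) = - \frac{10998}{3865} \approx -2.8455$)
$f + 17 \left(k{\left(4 \right)} - 12\right) = - \frac{10998}{3865} + 17 \left(\left(- \frac{1}{3} + \frac{1}{3} \cdot 4\right) - 12\right) = - \frac{10998}{3865} + 17 \left(\left(- \frac{1}{3} + \frac{4}{3}\right) - 12\right) = - \frac{10998}{3865} + 17 \left(1 - 12\right) = - \frac{10998}{3865} + 17 \left(-11\right) = - \frac{10998}{3865} - 187 = - \frac{733753}{3865}$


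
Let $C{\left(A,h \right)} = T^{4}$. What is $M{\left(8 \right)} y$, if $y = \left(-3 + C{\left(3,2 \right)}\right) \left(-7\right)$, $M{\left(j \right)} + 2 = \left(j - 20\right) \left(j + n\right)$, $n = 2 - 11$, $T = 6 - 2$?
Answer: $-17710$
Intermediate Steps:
$T = 4$
$n = -9$ ($n = 2 - 11 = -9$)
$M{\left(j \right)} = -2 + \left(-20 + j\right) \left(-9 + j\right)$ ($M{\left(j \right)} = -2 + \left(j - 20\right) \left(j - 9\right) = -2 + \left(-20 + j\right) \left(-9 + j\right)$)
$C{\left(A,h \right)} = 256$ ($C{\left(A,h \right)} = 4^{4} = 256$)
$y = -1771$ ($y = \left(-3 + 256\right) \left(-7\right) = 253 \left(-7\right) = -1771$)
$M{\left(8 \right)} y = \left(178 + 8^{2} - 232\right) \left(-1771\right) = \left(178 + 64 - 232\right) \left(-1771\right) = 10 \left(-1771\right) = -17710$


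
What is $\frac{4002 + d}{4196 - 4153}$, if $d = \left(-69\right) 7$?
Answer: $\frac{3519}{43} \approx 81.837$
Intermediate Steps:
$d = -483$
$\frac{4002 + d}{4196 - 4153} = \frac{4002 - 483}{4196 - 4153} = \frac{3519}{43}$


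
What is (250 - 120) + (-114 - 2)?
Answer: 14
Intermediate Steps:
(250 - 120) + (-114 - 2) = 130 - 116 = 14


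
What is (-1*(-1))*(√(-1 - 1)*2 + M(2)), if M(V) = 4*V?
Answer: 8 + 2*I*√2 ≈ 8.0 + 2.8284*I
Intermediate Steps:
(-1*(-1))*(√(-1 - 1)*2 + M(2)) = (-1*(-1))*(√(-1 - 1)*2 + 4*2) = 1*(√(-2)*2 + 8) = 1*((I*√2)*2 + 8) = 1*(2*I*√2 + 8) = 1*(8 + 2*I*√2) = 8 + 2*I*√2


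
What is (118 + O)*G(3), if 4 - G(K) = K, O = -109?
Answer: 9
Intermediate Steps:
G(K) = 4 - K
(118 + O)*G(3) = (118 - 109)*(4 - 1*3) = 9*(4 - 3) = 9*1 = 9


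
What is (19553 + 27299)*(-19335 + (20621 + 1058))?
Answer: 109821088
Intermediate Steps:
(19553 + 27299)*(-19335 + (20621 + 1058)) = 46852*(-19335 + 21679) = 46852*2344 = 109821088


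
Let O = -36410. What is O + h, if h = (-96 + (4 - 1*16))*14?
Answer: -37922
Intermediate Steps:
h = -1512 (h = (-96 + (4 - 16))*14 = (-96 - 12)*14 = -108*14 = -1512)
O + h = -36410 - 1512 = -37922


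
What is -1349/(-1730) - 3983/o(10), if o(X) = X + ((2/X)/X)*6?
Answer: -171923453/437690 ≈ -392.80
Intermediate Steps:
o(X) = X + 12/X² (o(X) = X + (2/X²)*6 = X + 12/X²)
-1349/(-1730) - 3983/o(10) = -1349/(-1730) - 3983/(10 + 12/10²) = -1349*(-1/1730) - 3983/(10 + 12*(1/100)) = 1349/1730 - 3983/(10 + 3/25) = 1349/1730 - 3983/253/25 = 1349/1730 - 3983*25/253 = 1349/1730 - 99575/253 = -171923453/437690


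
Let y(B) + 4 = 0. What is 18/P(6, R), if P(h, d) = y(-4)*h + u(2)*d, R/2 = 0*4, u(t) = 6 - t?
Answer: -3/4 ≈ -0.75000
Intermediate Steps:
y(B) = -4 (y(B) = -4 + 0 = -4)
R = 0 (R = 2*(0*4) = 2*0 = 0)
P(h, d) = -4*h + 4*d (P(h, d) = -4*h + (6 - 1*2)*d = -4*h + (6 - 2)*d = -4*h + 4*d)
18/P(6, R) = 18/(-4*6 + 4*0) = 18/(-24 + 0) = 18/(-24) = -1/24*18 = -3/4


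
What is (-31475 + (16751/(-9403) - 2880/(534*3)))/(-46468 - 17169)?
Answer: 3763340592/7607957897 ≈ 0.49466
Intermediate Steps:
(-31475 + (16751/(-9403) - 2880/(534*3)))/(-46468 - 17169) = (-31475 + (16751*(-1/9403) - 2880/1602))/(-63637) = (-31475 + (-16751/9403 - 2880*1/1602))*(-1/63637) = (-31475 + (-16751/9403 - 160/89))*(-1/63637) = (-31475 - 2995319/836867)*(-1/63637) = -26343384144/836867*(-1/63637) = 3763340592/7607957897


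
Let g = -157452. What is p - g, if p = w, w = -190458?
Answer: -33006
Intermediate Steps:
p = -190458
p - g = -190458 - 1*(-157452) = -190458 + 157452 = -33006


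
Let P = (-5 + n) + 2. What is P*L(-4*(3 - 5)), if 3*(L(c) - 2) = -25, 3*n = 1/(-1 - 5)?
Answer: 1045/54 ≈ 19.352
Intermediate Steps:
n = -1/18 (n = 1/(3*(-1 - 5)) = (⅓)/(-6) = (⅓)*(-⅙) = -1/18 ≈ -0.055556)
L(c) = -19/3 (L(c) = 2 + (⅓)*(-25) = 2 - 25/3 = -19/3)
P = -55/18 (P = (-5 - 1/18) + 2 = -91/18 + 2 = -55/18 ≈ -3.0556)
P*L(-4*(3 - 5)) = -55/18*(-19/3) = 1045/54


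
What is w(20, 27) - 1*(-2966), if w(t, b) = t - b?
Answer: 2959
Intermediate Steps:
w(20, 27) - 1*(-2966) = (20 - 1*27) - 1*(-2966) = (20 - 27) + 2966 = -7 + 2966 = 2959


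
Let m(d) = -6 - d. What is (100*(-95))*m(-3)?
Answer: 28500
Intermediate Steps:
(100*(-95))*m(-3) = (100*(-95))*(-6 - 1*(-3)) = -9500*(-6 + 3) = -9500*(-3) = 28500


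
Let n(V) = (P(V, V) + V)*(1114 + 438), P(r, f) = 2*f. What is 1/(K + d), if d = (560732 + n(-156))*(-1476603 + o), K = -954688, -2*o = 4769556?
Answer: 1/639459184436 ≈ 1.5638e-12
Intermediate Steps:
o = -2384778 (o = -½*4769556 = -2384778)
n(V) = 4656*V (n(V) = (2*V + V)*(1114 + 438) = (3*V)*1552 = 4656*V)
d = 639460139124 (d = (560732 + 4656*(-156))*(-1476603 - 2384778) = (560732 - 726336)*(-3861381) = -165604*(-3861381) = 639460139124)
1/(K + d) = 1/(-954688 + 639460139124) = 1/639459184436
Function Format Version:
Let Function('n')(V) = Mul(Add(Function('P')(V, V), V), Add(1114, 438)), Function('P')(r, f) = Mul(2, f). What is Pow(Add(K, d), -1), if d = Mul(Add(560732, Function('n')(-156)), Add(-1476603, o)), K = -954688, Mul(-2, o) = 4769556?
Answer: Rational(1, 639459184436) ≈ 1.5638e-12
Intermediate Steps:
o = -2384778 (o = Mul(Rational(-1, 2), 4769556) = -2384778)
Function('n')(V) = Mul(4656, V) (Function('n')(V) = Mul(Add(Mul(2, V), V), Add(1114, 438)) = Mul(Mul(3, V), 1552) = Mul(4656, V))
d = 639460139124 (d = Mul(Add(560732, Mul(4656, -156)), Add(-1476603, -2384778)) = Mul(Add(560732, -726336), -3861381) = Mul(-165604, -3861381) = 639460139124)
Pow(Add(K, d), -1) = Pow(Add(-954688, 639460139124), -1) = Pow(639459184436, -1) = Rational(1, 639459184436)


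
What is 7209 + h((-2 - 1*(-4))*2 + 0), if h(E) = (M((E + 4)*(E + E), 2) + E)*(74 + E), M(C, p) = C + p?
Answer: 12669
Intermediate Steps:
h(E) = (74 + E)*(2 + E + 2*E*(4 + E)) (h(E) = (((E + 4)*(E + E) + 2) + E)*(74 + E) = (((4 + E)*(2*E) + 2) + E)*(74 + E) = ((2*E*(4 + E) + 2) + E)*(74 + E) = ((2 + 2*E*(4 + E)) + E)*(74 + E) = (2 + E + 2*E*(4 + E))*(74 + E) = (74 + E)*(2 + E + 2*E*(4 + E)))
7209 + h((-2 - 1*(-4))*2 + 0) = 7209 + (148 + 2*((-2 - 1*(-4))*2 + 0)³ + 157*((-2 - 1*(-4))*2 + 0)² + 668*((-2 - 1*(-4))*2 + 0)) = 7209 + (148 + 2*((-2 + 4)*2 + 0)³ + 157*((-2 + 4)*2 + 0)² + 668*((-2 + 4)*2 + 0)) = 7209 + (148 + 2*(2*2 + 0)³ + 157*(2*2 + 0)² + 668*(2*2 + 0)) = 7209 + (148 + 2*(4 + 0)³ + 157*(4 + 0)² + 668*(4 + 0)) = 7209 + (148 + 2*4³ + 157*4² + 668*4) = 7209 + (148 + 2*64 + 157*16 + 2672) = 7209 + (148 + 128 + 2512 + 2672) = 7209 + 5460 = 12669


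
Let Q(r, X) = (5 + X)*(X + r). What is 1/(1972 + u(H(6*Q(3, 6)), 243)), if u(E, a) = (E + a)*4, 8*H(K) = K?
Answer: 1/3241 ≈ 0.00030855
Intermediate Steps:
H(K) = K/8
u(E, a) = 4*E + 4*a
1/(1972 + u(H(6*Q(3, 6)), 243)) = 1/(1972 + (4*((6*(6² + 5*6 + 5*3 + 6*3))/8) + 4*243)) = 1/(1972 + (4*((6*(36 + 30 + 15 + 18))/8) + 972)) = 1/(1972 + (4*((6*99)/8) + 972)) = 1/(1972 + (4*((⅛)*594) + 972)) = 1/(1972 + (4*(297/4) + 972)) = 1/(1972 + (297 + 972)) = 1/(1972 + 1269) = 1/3241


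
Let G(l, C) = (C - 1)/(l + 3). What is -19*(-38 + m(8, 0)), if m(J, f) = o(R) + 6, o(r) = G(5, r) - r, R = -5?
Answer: 2109/4 ≈ 527.25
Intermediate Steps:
G(l, C) = (-1 + C)/(3 + l)
o(r) = -1/8 - 7*r/8 (o(r) = (-1 + r)/(3 + 5) - r = (-1 + r)/8 - r = (-1/8 + r/8) - r = -1/8 - 7*r/8)
m(J, f) = 41/4 (m(J, f) = (-1/8 - 7/8*(-5)) + 6 = (-1/8 + 35/8) + 6 = 17/4 + 6 = 41/4)
-19*(-38 + m(8, 0)) = -19*(-38 + 41/4) = -19*(-111/4) = 2109/4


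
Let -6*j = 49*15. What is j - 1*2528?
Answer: -5301/2 ≈ -2650.5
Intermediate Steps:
j = -245/2 (j = -49*15/6 = -1/6*735 = -245/2 ≈ -122.50)
j - 1*2528 = -245/2 - 1*2528 = -245/2 - 2528 = -5301/2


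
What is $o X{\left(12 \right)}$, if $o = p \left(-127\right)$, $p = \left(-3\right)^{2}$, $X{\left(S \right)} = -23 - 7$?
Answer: $34290$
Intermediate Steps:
$X{\left(S \right)} = -30$ ($X{\left(S \right)} = -23 - 7 = -30$)
$p = 9$
$o = -1143$ ($o = 9 \left(-127\right) = -1143$)
$o X{\left(12 \right)} = \left(-1143\right) \left(-30\right) = 34290$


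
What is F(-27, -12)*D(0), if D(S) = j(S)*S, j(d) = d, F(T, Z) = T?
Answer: 0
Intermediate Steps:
D(S) = S² (D(S) = S*S = S²)
F(-27, -12)*D(0) = -27*0² = -27*0 = 0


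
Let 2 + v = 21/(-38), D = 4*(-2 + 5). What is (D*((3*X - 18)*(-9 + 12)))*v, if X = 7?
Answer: -5238/19 ≈ -275.68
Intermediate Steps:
D = 12 (D = 4*3 = 12)
v = -97/38 (v = -2 + 21/(-38) = -2 + 21*(-1/38) = -2 - 21/38 = -97/38 ≈ -2.5526)
(D*((3*X - 18)*(-9 + 12)))*v = (12*((3*7 - 18)*(-9 + 12)))*(-97/38) = (12*((21 - 18)*3))*(-97/38) = (12*(3*3))*(-97/38) = (12*9)*(-97/38) = 108*(-97/38) = -5238/19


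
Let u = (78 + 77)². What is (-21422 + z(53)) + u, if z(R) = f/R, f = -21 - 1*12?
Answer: 137926/53 ≈ 2602.4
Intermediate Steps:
f = -33 (f = -21 - 12 = -33)
u = 24025 (u = 155² = 24025)
z(R) = -33/R
(-21422 + z(53)) + u = (-21422 - 33/53) + 24025 = -1135399/53 + 24025 = 137926/53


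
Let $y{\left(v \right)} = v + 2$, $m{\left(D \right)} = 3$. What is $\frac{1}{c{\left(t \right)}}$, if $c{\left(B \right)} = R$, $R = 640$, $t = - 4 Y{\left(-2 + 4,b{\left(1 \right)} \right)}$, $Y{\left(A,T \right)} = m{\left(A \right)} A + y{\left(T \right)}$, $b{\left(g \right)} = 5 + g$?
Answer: $\frac{1}{640} \approx 0.0015625$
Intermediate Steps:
$y{\left(v \right)} = 2 + v$
$Y{\left(A,T \right)} = 2 + T + 3 A$ ($Y{\left(A,T \right)} = 3 A + \left(2 + T\right) = 2 + T + 3 A$)
$t = -56$ ($t = - 4 \left(2 + \left(5 + 1\right) + 3 \left(-2 + 4\right)\right) = - 4 \left(2 + 6 + 3 \cdot 2\right) = - 4 \left(2 + 6 + 6\right) = \left(-4\right) 14 = -56$)
$c{\left(B \right)} = 640$
$\frac{1}{c{\left(t \right)}} = \frac{1}{640}$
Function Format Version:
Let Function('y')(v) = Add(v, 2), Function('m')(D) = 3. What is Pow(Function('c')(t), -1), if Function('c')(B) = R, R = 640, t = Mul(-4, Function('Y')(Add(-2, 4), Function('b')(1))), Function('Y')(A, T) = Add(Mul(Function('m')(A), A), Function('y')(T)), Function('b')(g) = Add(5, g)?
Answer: Rational(1, 640) ≈ 0.0015625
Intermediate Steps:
Function('y')(v) = Add(2, v)
Function('Y')(A, T) = Add(2, T, Mul(3, A)) (Function('Y')(A, T) = Add(Mul(3, A), Add(2, T)) = Add(2, T, Mul(3, A)))
t = -56 (t = Mul(-4, Add(2, Add(5, 1), Mul(3, Add(-2, 4)))) = Mul(-4, Add(2, 6, Mul(3, 2))) = Mul(-4, Add(2, 6, 6)) = Mul(-4, 14) = -56)
Function('c')(B) = 640
Pow(Function('c')(t), -1) = Pow(640, -1) = Rational(1, 640)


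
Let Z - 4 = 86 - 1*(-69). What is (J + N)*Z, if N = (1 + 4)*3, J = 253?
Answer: 42612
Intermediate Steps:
Z = 159 (Z = 4 + (86 - 1*(-69)) = 4 + (86 + 69) = 4 + 155 = 159)
N = 15 (N = 5*3 = 15)
(J + N)*Z = (253 + 15)*159 = 268*159 = 42612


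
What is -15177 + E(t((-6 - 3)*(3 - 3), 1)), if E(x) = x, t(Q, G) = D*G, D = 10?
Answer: -15167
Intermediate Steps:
t(Q, G) = 10*G
-15177 + E(t((-6 - 3)*(3 - 3), 1)) = -15177 + 10*1 = -15177 + 10 = -15167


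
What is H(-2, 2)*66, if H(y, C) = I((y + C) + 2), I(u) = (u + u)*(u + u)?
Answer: 1056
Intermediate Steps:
I(u) = 4*u² (I(u) = (2*u)*(2*u) = 4*u²)
H(y, C) = 4*(2 + C + y)² (H(y, C) = 4*((y + C) + 2)² = 4*((C + y) + 2)² = 4*(2 + C + y)²)
H(-2, 2)*66 = (4*(2 + 2 - 2)²)*66 = (4*2²)*66 = (4*4)*66 = 16*66 = 1056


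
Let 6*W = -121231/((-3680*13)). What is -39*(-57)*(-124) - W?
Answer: -79123271311/287040 ≈ -2.7565e+5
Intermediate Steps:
W = 121231/287040 (W = (-121231/((-3680*13)))/6 = (-121231/((-40*1196)))/6 = (-121231/(-47840))/6 = (-121231*(-1/47840))/6 = (1/6)*(121231/47840) = 121231/287040 ≈ 0.42235)
-39*(-57)*(-124) - W = -39*(-57)*(-124) - 1*121231/287040 = 2223*(-124) - 121231/287040 = -275652 - 121231/287040 = -79123271311/287040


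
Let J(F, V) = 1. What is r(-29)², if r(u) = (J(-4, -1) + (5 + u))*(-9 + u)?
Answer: 763876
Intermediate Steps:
r(u) = (-9 + u)*(6 + u) (r(u) = (1 + (5 + u))*(-9 + u) = (6 + u)*(-9 + u) = (-9 + u)*(6 + u))
r(-29)² = (-54 + (-29)² - 3*(-29))² = (-54 + 841 + 87)² = 874² = 763876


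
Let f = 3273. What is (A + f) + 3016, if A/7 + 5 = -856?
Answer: 262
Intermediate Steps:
A = -6027 (A = -35 + 7*(-856) = -35 - 5992 = -6027)
(A + f) + 3016 = (-6027 + 3273) + 3016 = -2754 + 3016 = 262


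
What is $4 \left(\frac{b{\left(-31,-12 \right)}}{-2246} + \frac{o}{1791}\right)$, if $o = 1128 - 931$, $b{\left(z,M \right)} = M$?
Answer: $\frac{927908}{2011293} \approx 0.46135$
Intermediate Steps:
$o = 197$
$4 \left(\frac{b{\left(-31,-12 \right)}}{-2246} + \frac{o}{1791}\right) = 4 \left(- \frac{12}{-2246} + \frac{197}{1791}\right) = 4 \left(\left(-12\right) \left(- \frac{1}{2246}\right) + 197 \cdot \frac{1}{1791}\right) = 4 \left(\frac{6}{1123} + \frac{197}{1791}\right) = 4 \cdot \frac{231977}{2011293} = \frac{927908}{2011293}$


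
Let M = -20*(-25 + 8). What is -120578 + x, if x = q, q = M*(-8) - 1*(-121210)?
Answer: -2088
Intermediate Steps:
M = 340 (M = -20*(-17) = 340)
q = 118490 (q = 340*(-8) - 1*(-121210) = -2720 + 121210 = 118490)
x = 118490
-120578 + x = -120578 + 118490 = -2088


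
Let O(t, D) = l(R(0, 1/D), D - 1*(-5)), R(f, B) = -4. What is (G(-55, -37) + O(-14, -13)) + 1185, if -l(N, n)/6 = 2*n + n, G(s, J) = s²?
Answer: 4354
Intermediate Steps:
l(N, n) = -18*n (l(N, n) = -6*(2*n + n) = -18*n)
O(t, D) = -90 - 18*D (O(t, D) = -18*(D - 1*(-5)) = -18*(D + 5) = -18*(5 + D) = -90 - 18*D)
(G(-55, -37) + O(-14, -13)) + 1185 = ((-55)² + (-90 - 18*(-13))) + 1185 = (3025 + (-90 + 234)) + 1185 = (3025 + 144) + 1185 = 3169 + 1185 = 4354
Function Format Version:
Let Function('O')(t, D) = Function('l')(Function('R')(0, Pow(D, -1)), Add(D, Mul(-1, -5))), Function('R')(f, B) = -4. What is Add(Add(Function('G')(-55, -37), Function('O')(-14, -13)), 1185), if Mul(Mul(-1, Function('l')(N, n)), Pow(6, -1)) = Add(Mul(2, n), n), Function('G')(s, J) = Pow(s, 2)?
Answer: 4354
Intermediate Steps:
Function('l')(N, n) = Mul(-18, n) (Function('l')(N, n) = Mul(-6, Add(Mul(2, n), n)) = Mul(-6, Mul(3, n)) = Mul(-18, n))
Function('O')(t, D) = Add(-90, Mul(-18, D)) (Function('O')(t, D) = Mul(-18, Add(D, Mul(-1, -5))) = Mul(-18, Add(D, 5)) = Mul(-18, Add(5, D)) = Add(-90, Mul(-18, D)))
Add(Add(Function('G')(-55, -37), Function('O')(-14, -13)), 1185) = Add(Add(Pow(-55, 2), Add(-90, Mul(-18, -13))), 1185) = Add(Add(3025, Add(-90, 234)), 1185) = Add(Add(3025, 144), 1185) = Add(3169, 1185) = 4354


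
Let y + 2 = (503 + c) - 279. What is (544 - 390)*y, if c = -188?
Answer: 5236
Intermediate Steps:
y = 34 (y = -2 + ((503 - 188) - 279) = -2 + (315 - 279) = -2 + 36 = 34)
(544 - 390)*y = (544 - 390)*34 = 154*34 = 5236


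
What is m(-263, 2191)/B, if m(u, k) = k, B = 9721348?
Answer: 313/1388764 ≈ 0.00022538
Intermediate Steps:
m(-263, 2191)/B = 2191/9721348 = 2191*(1/9721348) = 313/1388764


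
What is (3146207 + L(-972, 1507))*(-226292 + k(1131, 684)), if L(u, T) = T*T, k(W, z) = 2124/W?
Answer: -35550274115712/29 ≈ -1.2259e+12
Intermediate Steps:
L(u, T) = T**2
(3146207 + L(-972, 1507))*(-226292 + k(1131, 684)) = (3146207 + 1507**2)*(-226292 + 2124/1131) = (3146207 + 2271049)*(-226292 + 2124*(1/1131)) = 5417256*(-226292 + 708/377) = 5417256*(-85311376/377) = -35550274115712/29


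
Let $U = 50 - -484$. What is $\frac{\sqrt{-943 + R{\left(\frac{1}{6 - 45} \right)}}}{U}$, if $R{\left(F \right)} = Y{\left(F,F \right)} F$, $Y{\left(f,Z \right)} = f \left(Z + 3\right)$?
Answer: $\frac{i \sqrt{2181570339}}{812214} \approx 0.057506 i$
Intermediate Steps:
$Y{\left(f,Z \right)} = f \left(3 + Z\right)$
$U = 534$ ($U = 50 + 484 = 534$)
$R{\left(F \right)} = F^{2} \left(3 + F\right)$ ($R{\left(F \right)} = F \left(3 + F\right) F = F^{2} \left(3 + F\right)$)
$\frac{\sqrt{-943 + R{\left(\frac{1}{6 - 45} \right)}}}{U} = \frac{\sqrt{-943 + \left(\frac{1}{6 - 45}\right)^{2} \left(3 + \frac{1}{6 - 45}\right)}}{534} = \sqrt{-943 + \left(\frac{1}{-39}\right)^{2} \left(3 + \frac{1}{-39}\right)} \frac{1}{534} = \sqrt{-943 + \left(- \frac{1}{39}\right)^{2} \left(3 - \frac{1}{39}\right)} \frac{1}{534} = \sqrt{-943 + \frac{1}{1521} \cdot \frac{116}{39}} \cdot \frac{1}{534} = \sqrt{-943 + \frac{116}{59319}} \cdot \frac{1}{534} = \sqrt{- \frac{55937701}{59319}} \cdot \frac{1}{534} = \frac{i \sqrt{2181570339}}{1521} \cdot \frac{1}{534} = \frac{i \sqrt{2181570339}}{812214}$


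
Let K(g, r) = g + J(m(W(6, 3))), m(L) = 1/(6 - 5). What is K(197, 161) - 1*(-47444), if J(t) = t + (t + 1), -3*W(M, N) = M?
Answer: 47644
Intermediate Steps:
W(M, N) = -M/3
m(L) = 1 (m(L) = 1/1 = 1)
J(t) = 1 + 2*t (J(t) = t + (1 + t) = 1 + 2*t)
K(g, r) = 3 + g (K(g, r) = g + (1 + 2*1) = g + (1 + 2) = g + 3 = 3 + g)
K(197, 161) - 1*(-47444) = (3 + 197) - 1*(-47444) = 200 + 47444 = 47644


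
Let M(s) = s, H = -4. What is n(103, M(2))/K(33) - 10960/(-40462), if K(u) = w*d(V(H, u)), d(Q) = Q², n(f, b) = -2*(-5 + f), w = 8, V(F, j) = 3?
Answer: -892679/364158 ≈ -2.4514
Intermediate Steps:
n(f, b) = 10 - 2*f
K(u) = 72 (K(u) = 8*3² = 8*9 = 72)
n(103, M(2))/K(33) - 10960/(-40462) = (10 - 2*103)/72 - 10960/(-40462) = (10 - 206)*(1/72) - 10960*(-1/40462) = -196*1/72 + 5480/20231 = -49/18 + 5480/20231 = -892679/364158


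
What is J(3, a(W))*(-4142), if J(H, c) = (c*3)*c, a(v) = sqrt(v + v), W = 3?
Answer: -74556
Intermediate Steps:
a(v) = sqrt(2)*sqrt(v) (a(v) = sqrt(2*v) = sqrt(2)*sqrt(v))
J(H, c) = 3*c**2 (J(H, c) = (3*c)*c = 3*c**2)
J(3, a(W))*(-4142) = (3*(sqrt(2)*sqrt(3))**2)*(-4142) = (3*(sqrt(6))**2)*(-4142) = (3*6)*(-4142) = 18*(-4142) = -74556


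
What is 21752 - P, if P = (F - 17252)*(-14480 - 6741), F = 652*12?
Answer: -200049836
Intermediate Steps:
F = 7824
P = 200071588 (P = (7824 - 17252)*(-14480 - 6741) = -9428*(-21221) = 200071588)
21752 - P = 21752 - 1*200071588 = 21752 - 200071588 = -200049836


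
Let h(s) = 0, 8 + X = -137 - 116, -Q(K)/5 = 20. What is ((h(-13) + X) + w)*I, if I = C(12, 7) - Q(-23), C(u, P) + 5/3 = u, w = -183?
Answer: -48988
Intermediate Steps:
Q(K) = -100 (Q(K) = -5*20 = -100)
X = -261 (X = -8 + (-137 - 116) = -8 - 253 = -261)
C(u, P) = -5/3 + u
I = 331/3 (I = (-5/3 + 12) - 1*(-100) = 31/3 + 100 = 331/3 ≈ 110.33)
((h(-13) + X) + w)*I = ((0 - 261) - 183)*(331/3) = (-261 - 183)*(331/3) = -444*331/3 = -48988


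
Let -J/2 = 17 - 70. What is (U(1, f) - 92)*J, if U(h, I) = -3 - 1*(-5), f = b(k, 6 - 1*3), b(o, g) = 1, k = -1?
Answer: -9540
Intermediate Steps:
f = 1
J = 106 (J = -2*(17 - 70) = -2*(-53) = 106)
U(h, I) = 2 (U(h, I) = -3 + 5 = 2)
(U(1, f) - 92)*J = (2 - 92)*106 = -90*106 = -9540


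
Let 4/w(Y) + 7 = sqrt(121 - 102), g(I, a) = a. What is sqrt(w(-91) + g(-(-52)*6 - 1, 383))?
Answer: sqrt(85965 - 30*sqrt(19))/15 ≈ 19.532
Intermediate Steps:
w(Y) = 4/(-7 + sqrt(19)) (w(Y) = 4/(-7 + sqrt(121 - 102)) = 4/(-7 + sqrt(19)))
sqrt(w(-91) + g(-(-52)*6 - 1, 383)) = sqrt((-14/15 - 2*sqrt(19)/15) + 383) = sqrt(5731/15 - 2*sqrt(19)/15)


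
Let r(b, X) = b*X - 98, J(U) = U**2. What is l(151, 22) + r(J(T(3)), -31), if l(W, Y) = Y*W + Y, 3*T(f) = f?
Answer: 3215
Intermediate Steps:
T(f) = f/3
l(W, Y) = Y + W*Y (l(W, Y) = W*Y + Y = Y + W*Y)
r(b, X) = -98 + X*b (r(b, X) = X*b - 98 = -98 + X*b)
l(151, 22) + r(J(T(3)), -31) = 22*(1 + 151) + (-98 - 31*1**2) = 22*152 + (-98 - 31*1**2) = 3344 + (-98 - 31*1) = 3344 + (-98 - 31) = 3344 - 129 = 3215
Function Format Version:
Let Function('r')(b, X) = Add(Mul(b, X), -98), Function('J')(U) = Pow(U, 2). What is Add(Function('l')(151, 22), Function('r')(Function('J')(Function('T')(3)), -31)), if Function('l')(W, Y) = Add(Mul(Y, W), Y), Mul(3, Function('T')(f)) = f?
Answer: 3215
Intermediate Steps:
Function('T')(f) = Mul(Rational(1, 3), f)
Function('l')(W, Y) = Add(Y, Mul(W, Y)) (Function('l')(W, Y) = Add(Mul(W, Y), Y) = Add(Y, Mul(W, Y)))
Function('r')(b, X) = Add(-98, Mul(X, b)) (Function('r')(b, X) = Add(Mul(X, b), -98) = Add(-98, Mul(X, b)))
Add(Function('l')(151, 22), Function('r')(Function('J')(Function('T')(3)), -31)) = Add(Mul(22, Add(1, 151)), Add(-98, Mul(-31, Pow(Mul(Rational(1, 3), 3), 2)))) = Add(Mul(22, 152), Add(-98, Mul(-31, Pow(1, 2)))) = Add(3344, Add(-98, Mul(-31, 1))) = Add(3344, Add(-98, -31)) = Add(3344, -129) = 3215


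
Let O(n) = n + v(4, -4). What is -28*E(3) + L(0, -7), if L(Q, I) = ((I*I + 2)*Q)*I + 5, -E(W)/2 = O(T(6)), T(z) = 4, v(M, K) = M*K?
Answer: -667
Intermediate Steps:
v(M, K) = K*M
O(n) = -16 + n (O(n) = n - 4*4 = n - 16 = -16 + n)
E(W) = 24 (E(W) = -2*(-16 + 4) = -2*(-12) = 24)
L(Q, I) = 5 + I*Q*(2 + I²) (L(Q, I) = ((I² + 2)*Q)*I + 5 = ((2 + I²)*Q)*I + 5 = (Q*(2 + I²))*I + 5 = I*Q*(2 + I²) + 5 = 5 + I*Q*(2 + I²))
-28*E(3) + L(0, -7) = -28*24 + (5 + 0*(-7)³ + 2*(-7)*0) = -672 + (5 + 0*(-343) + 0) = -672 + (5 + 0 + 0) = -672 + 5 = -667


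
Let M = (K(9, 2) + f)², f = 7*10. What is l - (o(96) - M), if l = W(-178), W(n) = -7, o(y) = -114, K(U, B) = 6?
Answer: 5883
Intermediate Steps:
f = 70
l = -7
M = 5776 (M = (6 + 70)² = 76² = 5776)
l - (o(96) - M) = -7 - (-114 - 1*5776) = -7 - (-114 - 5776) = -7 - 1*(-5890) = -7 + 5890 = 5883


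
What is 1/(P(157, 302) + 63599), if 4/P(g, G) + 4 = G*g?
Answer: 23705/1507614297 ≈ 1.5724e-5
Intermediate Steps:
P(g, G) = 4/(-4 + G*g)
1/(P(157, 302) + 63599) = 1/(4/(-4 + 302*157) + 63599) = 1/(4/(-4 + 47414) + 63599) = 1/(4/47410 + 63599) = 1/(4*(1/47410) + 63599) = 1/(2/23705 + 63599) = 1/(1507614297/23705) = 23705/1507614297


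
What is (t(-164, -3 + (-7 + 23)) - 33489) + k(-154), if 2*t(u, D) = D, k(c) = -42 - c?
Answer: -66741/2 ≈ -33371.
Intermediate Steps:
t(u, D) = D/2
(t(-164, -3 + (-7 + 23)) - 33489) + k(-154) = ((-3 + (-7 + 23))/2 - 33489) + (-42 - 1*(-154)) = ((-3 + 16)/2 - 33489) + (-42 + 154) = ((1/2)*13 - 33489) + 112 = (13/2 - 33489) + 112 = -66965/2 + 112 = -66741/2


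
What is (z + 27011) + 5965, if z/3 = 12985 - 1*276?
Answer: 71103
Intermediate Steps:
z = 38127 (z = 3*(12985 - 1*276) = 3*(12985 - 276) = 3*12709 = 38127)
(z + 27011) + 5965 = (38127 + 27011) + 5965 = 65138 + 5965 = 71103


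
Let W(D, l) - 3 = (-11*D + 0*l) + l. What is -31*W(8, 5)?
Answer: 2480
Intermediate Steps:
W(D, l) = 3 + l - 11*D (W(D, l) = 3 + ((-11*D + 0*l) + l) = 3 + ((-11*D + 0) + l) = 3 + (-11*D + l) = 3 + (l - 11*D) = 3 + l - 11*D)
-31*W(8, 5) = -31*(3 + 5 - 11*8) = -31*(3 + 5 - 88) = -31*(-80) = 2480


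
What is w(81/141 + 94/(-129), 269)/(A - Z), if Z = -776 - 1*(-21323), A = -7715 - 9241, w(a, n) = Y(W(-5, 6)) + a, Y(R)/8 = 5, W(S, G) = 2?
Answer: -241585/227380689 ≈ -0.0010625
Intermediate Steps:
Y(R) = 40 (Y(R) = 8*5 = 40)
w(a, n) = 40 + a
A = -16956
Z = 20547 (Z = -776 + 21323 = 20547)
w(81/141 + 94/(-129), 269)/(A - Z) = (40 + (81/141 + 94/(-129)))/(-16956 - 1*20547) = (40 + (81*(1/141) + 94*(-1/129)))/(-16956 - 20547) = (40 + (27/47 - 94/129))/(-37503) = (40 - 935/6063)*(-1/37503) = (241585/6063)*(-1/37503) = -241585/227380689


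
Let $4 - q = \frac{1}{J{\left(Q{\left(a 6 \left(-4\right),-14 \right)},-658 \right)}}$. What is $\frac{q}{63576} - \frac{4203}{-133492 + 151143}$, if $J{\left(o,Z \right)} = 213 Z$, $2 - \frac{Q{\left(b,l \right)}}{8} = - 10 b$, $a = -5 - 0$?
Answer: $- \frac{37440644798245}{157278012356304} \approx -0.23805$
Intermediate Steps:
$a = -5$ ($a = -5 + 0 = -5$)
$Q{\left(b,l \right)} = 16 + 80 b$ ($Q{\left(b,l \right)} = 16 - 8 \left(- 10 b\right) = 16 + 80 b$)
$q = \frac{560617}{140154}$ ($q = 4 - \frac{1}{213 \left(-658\right)} = 4 - \frac{1}{-140154} = 4 - - \frac{1}{140154} = 4 + \frac{1}{140154} = \frac{560617}{140154} \approx 4.0$)
$\frac{q}{63576} - \frac{4203}{-133492 + 151143} = \frac{560617}{140154 \cdot 63576} - \frac{4203}{-133492 + 151143} = \frac{560617}{140154} \cdot \frac{1}{63576} - \frac{4203}{17651} = \frac{560617}{8910430704} - \frac{4203}{17651} = - \frac{37440644798245}{157278012356304}$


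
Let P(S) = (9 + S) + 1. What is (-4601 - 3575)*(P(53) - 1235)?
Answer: 9582272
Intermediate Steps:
P(S) = 10 + S
(-4601 - 3575)*(P(53) - 1235) = (-4601 - 3575)*((10 + 53) - 1235) = -8176*(63 - 1235) = -8176*(-1172) = 9582272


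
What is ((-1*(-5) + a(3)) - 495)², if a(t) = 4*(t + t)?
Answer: 217156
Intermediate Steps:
a(t) = 8*t (a(t) = 4*(2*t) = 8*t)
((-1*(-5) + a(3)) - 495)² = ((-1*(-5) + 8*3) - 495)² = ((5 + 24) - 495)² = (29 - 495)² = (-466)² = 217156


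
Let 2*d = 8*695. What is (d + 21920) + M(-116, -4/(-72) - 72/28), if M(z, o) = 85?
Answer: 24785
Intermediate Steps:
d = 2780 (d = (8*695)/2 = (1/2)*5560 = 2780)
(d + 21920) + M(-116, -4/(-72) - 72/28) = (2780 + 21920) + 85 = 24700 + 85 = 24785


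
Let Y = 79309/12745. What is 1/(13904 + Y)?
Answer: 12745/177285789 ≈ 7.1890e-5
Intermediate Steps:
Y = 79309/12745 (Y = 79309*(1/12745) = 79309/12745 ≈ 6.2228)
1/(13904 + Y) = 1/(13904 + 79309/12745) = 1/(177285789/12745) = 12745/177285789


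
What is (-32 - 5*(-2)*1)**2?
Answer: 484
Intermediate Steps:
(-32 - 5*(-2)*1)**2 = (-32 + 10*1)**2 = (-32 + 10)**2 = (-22)**2 = 484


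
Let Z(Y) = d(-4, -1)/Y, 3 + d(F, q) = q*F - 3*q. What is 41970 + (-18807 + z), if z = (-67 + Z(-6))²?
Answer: 249676/9 ≈ 27742.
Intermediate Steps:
d(F, q) = -3 - 3*q + F*q (d(F, q) = -3 + (q*F - 3*q) = -3 + (F*q - 3*q) = -3 + (-3*q + F*q) = -3 - 3*q + F*q)
Z(Y) = 4/Y (Z(Y) = (-3 - 3*(-1) - 4*(-1))/Y = (-3 + 3 + 4)/Y = 4/Y)
z = 41209/9 (z = (-67 + 4/(-6))² = (-67 + 4*(-⅙))² = (-67 - ⅔)² = (-203/3)² = 41209/9 ≈ 4578.8)
41970 + (-18807 + z) = 41970 + (-18807 + 41209/9) = 41970 - 128054/9 = 249676/9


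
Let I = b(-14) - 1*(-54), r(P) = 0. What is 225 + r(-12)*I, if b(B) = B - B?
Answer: 225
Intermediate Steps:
b(B) = 0
I = 54 (I = 0 - 1*(-54) = 0 + 54 = 54)
225 + r(-12)*I = 225 + 0*54 = 225 + 0 = 225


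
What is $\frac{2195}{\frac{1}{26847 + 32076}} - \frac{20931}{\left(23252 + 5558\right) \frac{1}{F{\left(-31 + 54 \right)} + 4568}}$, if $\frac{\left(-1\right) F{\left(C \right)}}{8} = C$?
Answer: $\frac{1863038983173}{14405} \approx 1.2933 \cdot 10^{8}$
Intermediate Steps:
$F{\left(C \right)} = - 8 C$
$\frac{2195}{\frac{1}{26847 + 32076}} - \frac{20931}{\left(23252 + 5558\right) \frac{1}{F{\left(-31 + 54 \right)} + 4568}} = \frac{2195}{\frac{1}{26847 + 32076}} - \frac{20931}{\left(23252 + 5558\right) \frac{1}{- 8 \left(-31 + 54\right) + 4568}} = \frac{2195}{\frac{1}{58923}} - \frac{20931}{28810 \frac{1}{\left(-8\right) 23 + 4568}} = 2195 \frac{1}{\frac{1}{58923}} - \frac{20931}{28810 \frac{1}{-184 + 4568}} = 2195 \cdot 58923 - \frac{20931}{28810 \cdot \frac{1}{4384}} = 129335985 - \frac{20931}{28810 \cdot \frac{1}{4384}} = 129335985 - \frac{20931}{\frac{14405}{2192}} = 129335985 - \frac{45880752}{14405} = \frac{1863038983173}{14405}$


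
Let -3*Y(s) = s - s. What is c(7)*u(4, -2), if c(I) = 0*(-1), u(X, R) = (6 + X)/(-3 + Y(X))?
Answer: 0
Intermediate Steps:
Y(s) = 0 (Y(s) = -(s - s)/3 = -⅓*0 = 0)
u(X, R) = -2 - X/3 (u(X, R) = (6 + X)/(-3 + 0) = (6 + X)/(-3) = (6 + X)*(-⅓) = -2 - X/3)
c(I) = 0
c(7)*u(4, -2) = 0*(-2 - ⅓*4) = 0*(-2 - 4/3) = 0*(-10/3) = 0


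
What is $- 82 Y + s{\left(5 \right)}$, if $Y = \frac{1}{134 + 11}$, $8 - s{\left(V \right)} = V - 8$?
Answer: $\frac{1513}{145} \approx 10.434$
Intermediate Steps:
$s{\left(V \right)} = 16 - V$ ($s{\left(V \right)} = 8 - \left(V - 8\right) = 8 - \left(-8 + V\right) = 16 - V$)
$Y = \frac{1}{145} \approx 0.0068966$
$- 82 Y + s{\left(5 \right)} = \left(-82\right) \frac{1}{145} + \left(16 - 5\right) = - \frac{82}{145} + \left(16 - 5\right) = - \frac{82}{145} + 11 = \frac{1513}{145}$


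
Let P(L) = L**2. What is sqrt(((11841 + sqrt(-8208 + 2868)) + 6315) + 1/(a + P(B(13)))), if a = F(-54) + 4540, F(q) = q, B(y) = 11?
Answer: sqrt(385351100651 + 42448898*I*sqrt(1335))/4607 ≈ 134.74 + 0.27116*I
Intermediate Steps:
a = 4486 (a = -54 + 4540 = 4486)
sqrt(((11841 + sqrt(-8208 + 2868)) + 6315) + 1/(a + P(B(13)))) = sqrt(((11841 + sqrt(-8208 + 2868)) + 6315) + 1/(4486 + 11**2)) = sqrt(((11841 + sqrt(-5340)) + 6315) + 1/(4486 + 121)) = sqrt(((11841 + 2*I*sqrt(1335)) + 6315) + 1/4607) = sqrt((18156 + 2*I*sqrt(1335)) + 1/4607) = sqrt(83644693/4607 + 2*I*sqrt(1335))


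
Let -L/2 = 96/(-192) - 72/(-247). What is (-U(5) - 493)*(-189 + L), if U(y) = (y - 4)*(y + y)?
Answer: 23429740/247 ≈ 94857.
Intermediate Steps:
U(y) = 2*y*(-4 + y) (U(y) = (-4 + y)*(2*y) = 2*y*(-4 + y))
L = 103/247 (L = -2*(96/(-192) - 72/(-247)) = -2*(96*(-1/192) - 72*(-1/247)) = -2*(-½ + 72/247) = -2*(-103/494) = 103/247 ≈ 0.41700)
(-U(5) - 493)*(-189 + L) = (-2*5*(-4 + 5) - 493)*(-189 + 103/247) = (-2*5 - 493)*(-46580/247) = (-1*10 - 493)*(-46580/247) = (-10 - 493)*(-46580/247) = -503*(-46580/247) = 23429740/247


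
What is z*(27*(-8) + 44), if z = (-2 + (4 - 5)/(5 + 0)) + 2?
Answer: 172/5 ≈ 34.400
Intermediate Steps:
z = -⅕ (z = (-2 - 1/5) + 2 = (-2 - 1*⅕) + 2 = (-2 - ⅕) + 2 = -11/5 + 2 = -⅕ ≈ -0.20000)
z*(27*(-8) + 44) = -(27*(-8) + 44)/5 = -(-216 + 44)/5 = -⅕*(-172) = 172/5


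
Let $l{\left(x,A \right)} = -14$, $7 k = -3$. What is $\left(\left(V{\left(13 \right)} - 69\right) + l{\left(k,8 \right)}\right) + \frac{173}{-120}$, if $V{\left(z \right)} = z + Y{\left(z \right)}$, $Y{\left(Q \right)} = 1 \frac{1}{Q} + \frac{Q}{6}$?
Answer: $- \frac{35983}{520} \approx -69.198$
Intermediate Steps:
$k = - \frac{3}{7}$ ($k = \frac{1}{7} \left(-3\right) = - \frac{3}{7} \approx -0.42857$)
$Y{\left(Q \right)} = \frac{1}{Q} + \frac{Q}{6}$ ($Y{\left(Q \right)} = \frac{1}{Q} + Q \frac{1}{6} = \frac{1}{Q} + \frac{Q}{6}$)
$V{\left(z \right)} = \frac{1}{z} + \frac{7 z}{6}$ ($V{\left(z \right)} = z + \left(\frac{1}{z} + \frac{z}{6}\right) = \frac{1}{z} + \frac{7 z}{6}$)
$\left(\left(V{\left(13 \right)} - 69\right) + l{\left(k,8 \right)}\right) + \frac{173}{-120} = \left(\left(\left(\frac{1}{13} + \frac{7}{6} \cdot 13\right) - 69\right) - 14\right) + \frac{173}{-120} = \left(\left(\left(\frac{1}{13} + \frac{91}{6}\right) - 69\right) - 14\right) + 173 \left(- \frac{1}{120}\right) = \left(\left(\frac{1189}{78} - 69\right) - 14\right) - \frac{173}{120} = \left(- \frac{4193}{78} - 14\right) - \frac{173}{120} = - \frac{5285}{78} - \frac{173}{120} = - \frac{35983}{520}$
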